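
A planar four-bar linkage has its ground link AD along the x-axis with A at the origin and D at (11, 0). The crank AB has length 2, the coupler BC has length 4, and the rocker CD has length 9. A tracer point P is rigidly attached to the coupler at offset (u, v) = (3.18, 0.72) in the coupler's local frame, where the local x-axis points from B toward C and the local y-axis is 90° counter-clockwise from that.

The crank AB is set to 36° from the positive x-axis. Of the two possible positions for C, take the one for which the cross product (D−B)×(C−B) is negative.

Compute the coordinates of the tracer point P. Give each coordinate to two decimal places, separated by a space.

A=(0,0), D=(11.00,0)
B = A + 2.00·(cos36°, sin36°) = (1.6180, 1.1756)
|BD| = 9.4553
circle(B,4.00) ∩ circle(D,9.00): a=1.2904, h=3.7861
  candidates: C₊=(3.3692,4.7719) cross=35.799; C₋=(2.4277,-2.7416) cross=-35.799
  mode - wants cross < 0 → take C=(2.4277,-2.7416) (cross=-35.799)
ex = (C−B)/|BC| = (0.2024,-0.9793); ey = (0.9793,0.2024)
P = B + 3.18·ex + 0.72·ey = (2.9668,-1.7928)

2.97 -1.79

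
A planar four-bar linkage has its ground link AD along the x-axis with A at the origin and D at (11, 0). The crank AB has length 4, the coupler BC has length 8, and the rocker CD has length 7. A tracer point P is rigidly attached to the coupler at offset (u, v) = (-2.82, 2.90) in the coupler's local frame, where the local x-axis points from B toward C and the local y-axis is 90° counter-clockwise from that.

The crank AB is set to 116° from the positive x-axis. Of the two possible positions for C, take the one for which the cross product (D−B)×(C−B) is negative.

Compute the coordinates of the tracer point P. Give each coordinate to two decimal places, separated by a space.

A=(0,0), D=(11.00,0)
B = A + 4.00·(cos116°, sin116°) = (-1.7535, 3.5952)
|BD| = 13.2505
circle(B,8.00) ∩ circle(D,7.00): a=7.1913, h=3.5051
  candidates: C₊=(6.1190,5.0176) cross=46.444; C₋=(4.2170,-1.7296) cross=-46.444
  mode - wants cross < 0 → take C=(4.2170,-1.7296) (cross=-46.444)
ex = (C−B)/|BC| = (0.7463,-0.6656); ey = (0.6656,0.7463)
P = B + -2.82·ex + 2.90·ey = (-1.9279,7.6365)

-1.93 7.64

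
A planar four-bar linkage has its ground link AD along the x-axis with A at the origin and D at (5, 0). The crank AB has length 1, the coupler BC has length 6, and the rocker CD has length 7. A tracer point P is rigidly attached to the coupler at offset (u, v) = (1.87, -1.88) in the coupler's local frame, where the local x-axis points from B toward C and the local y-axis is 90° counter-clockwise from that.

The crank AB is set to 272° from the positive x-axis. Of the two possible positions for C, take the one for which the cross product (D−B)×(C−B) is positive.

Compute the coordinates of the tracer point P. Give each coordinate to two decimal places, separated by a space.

1.94 0.85

A=(0,0), D=(5.00,0)
B = A + 1.00·(cos272°, sin272°) = (0.0349, -0.9994)
|BD| = 5.0647
circle(B,6.00) ∩ circle(D,7.00): a=1.2489, h=5.8686
  candidates: C₊=(0.1013,5.0002) cross=29.722; C₋=(2.4173,-6.5061) cross=-29.722
  mode + wants cross > 0 → take C=(0.1013,5.0002) (cross=29.722)
ex = (C−B)/|BC| = (0.0111,0.9999); ey = (-0.9999,0.0111)
P = B + 1.87·ex + -1.88·ey = (1.9355,0.8497)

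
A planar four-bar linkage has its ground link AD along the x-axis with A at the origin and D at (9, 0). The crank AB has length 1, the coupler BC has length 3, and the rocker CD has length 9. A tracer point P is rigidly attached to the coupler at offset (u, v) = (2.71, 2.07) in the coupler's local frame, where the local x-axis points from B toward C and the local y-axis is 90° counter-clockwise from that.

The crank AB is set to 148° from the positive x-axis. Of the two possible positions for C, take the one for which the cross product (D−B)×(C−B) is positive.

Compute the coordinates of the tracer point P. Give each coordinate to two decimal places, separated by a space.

A=(0,0), D=(9.00,0)
B = A + 1.00·(cos148°, sin148°) = (-0.8480, 0.5299)
|BD| = 9.8623
circle(B,3.00) ∩ circle(D,9.00): a=1.2809, h=2.7128
  candidates: C₊=(0.5767,3.1700) cross=26.755; C₋=(0.2852,-2.2478) cross=-26.755
  mode + wants cross > 0 → take C=(0.5767,3.1700) (cross=26.755)
ex = (C−B)/|BC| = (0.4749,0.8800); ey = (-0.8800,0.4749)
P = B + 2.71·ex + 2.07·ey = (-1.3826,3.8979)

-1.38 3.90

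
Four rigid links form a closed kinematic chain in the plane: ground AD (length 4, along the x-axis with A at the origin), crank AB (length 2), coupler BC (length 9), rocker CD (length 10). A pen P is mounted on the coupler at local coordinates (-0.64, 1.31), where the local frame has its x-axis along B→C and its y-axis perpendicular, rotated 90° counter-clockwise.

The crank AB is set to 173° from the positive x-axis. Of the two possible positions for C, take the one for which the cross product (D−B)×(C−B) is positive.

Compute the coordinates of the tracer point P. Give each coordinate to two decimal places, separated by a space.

-3.40 -0.13

A=(0,0), D=(4.00,0)
B = A + 2.00·(cos173°, sin173°) = (-1.9851, 0.2437)
|BD| = 5.9901
circle(B,9.00) ∩ circle(D,10.00): a=1.4091, h=8.8890
  candidates: C₊=(-0.2155,9.0681) cross=53.246; C₋=(-0.9389,-8.6952) cross=-53.246
  mode + wants cross > 0 → take C=(-0.2155,9.0681) (cross=53.246)
ex = (C−B)/|BC| = (0.1966,0.9805); ey = (-0.9805,0.1966)
P = B + -0.64·ex + 1.31·ey = (-3.3954,-0.1262)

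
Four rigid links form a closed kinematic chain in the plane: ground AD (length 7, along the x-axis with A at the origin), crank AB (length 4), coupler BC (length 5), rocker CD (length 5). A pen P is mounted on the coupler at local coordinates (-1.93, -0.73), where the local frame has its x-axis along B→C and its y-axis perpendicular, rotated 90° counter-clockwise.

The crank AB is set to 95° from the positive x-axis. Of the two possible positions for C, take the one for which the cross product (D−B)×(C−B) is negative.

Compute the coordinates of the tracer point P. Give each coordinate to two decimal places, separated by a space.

A=(0,0), D=(7.00,0)
B = A + 4.00·(cos95°, sin95°) = (-0.3486, 3.9848)
|BD| = 8.3595
circle(B,5.00) ∩ circle(D,5.00): a=4.1797, h=2.7441
  candidates: C₊=(4.6337,4.4046) cross=22.939; C₋=(2.0177,-0.4198) cross=-22.939
  mode - wants cross < 0 → take C=(2.0177,-0.4198) (cross=-22.939)
ex = (C−B)/|BC| = (0.4733,-0.8809); ey = (0.8809,0.4733)
P = B + -1.93·ex + -0.73·ey = (-1.9051,5.3395)

-1.91 5.34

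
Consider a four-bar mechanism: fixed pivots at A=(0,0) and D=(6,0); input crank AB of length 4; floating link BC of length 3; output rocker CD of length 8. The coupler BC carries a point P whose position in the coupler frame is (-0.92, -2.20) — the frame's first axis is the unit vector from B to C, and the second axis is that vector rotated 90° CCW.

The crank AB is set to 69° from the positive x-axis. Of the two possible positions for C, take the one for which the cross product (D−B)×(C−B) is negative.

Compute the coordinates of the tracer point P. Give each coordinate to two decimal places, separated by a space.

1.71 6.10

A=(0,0), D=(6.00,0)
B = A + 4.00·(cos69°, sin69°) = (1.4335, 3.7343)
|BD| = 5.8990
circle(B,3.00) ∩ circle(D,8.00): a=-1.7123, h=2.4633
  candidates: C₊=(1.6674,6.7252) cross=14.531; C₋=(-1.4514,2.9114) cross=-14.531
  mode - wants cross < 0 → take C=(-1.4514,2.9114) (cross=-14.531)
ex = (C−B)/|BC| = (-0.9616,-0.2743); ey = (0.2743,-0.9616)
P = B + -0.92·ex + -2.20·ey = (1.7147,6.1023)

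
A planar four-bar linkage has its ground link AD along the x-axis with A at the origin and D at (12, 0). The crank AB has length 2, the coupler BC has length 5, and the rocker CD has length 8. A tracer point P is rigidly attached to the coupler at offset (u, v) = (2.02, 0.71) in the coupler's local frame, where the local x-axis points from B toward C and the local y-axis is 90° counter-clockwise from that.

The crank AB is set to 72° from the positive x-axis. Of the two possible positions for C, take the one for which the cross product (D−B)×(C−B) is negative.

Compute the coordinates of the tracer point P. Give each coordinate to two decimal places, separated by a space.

A=(0,0), D=(12.00,0)
B = A + 2.00·(cos72°, sin72°) = (0.6180, 1.9021)
|BD| = 11.5398
circle(B,5.00) ∩ circle(D,8.00): a=4.0801, h=2.8901
  candidates: C₊=(5.1187,4.0802) cross=33.351; C₋=(4.1659,-1.6210) cross=-33.351
  mode - wants cross < 0 → take C=(4.1659,-1.6210) (cross=-33.351)
ex = (C−B)/|BC| = (0.7096,-0.7046); ey = (0.7046,0.7096)
P = B + 2.02·ex + 0.71·ey = (2.5517,0.9826)

2.55 0.98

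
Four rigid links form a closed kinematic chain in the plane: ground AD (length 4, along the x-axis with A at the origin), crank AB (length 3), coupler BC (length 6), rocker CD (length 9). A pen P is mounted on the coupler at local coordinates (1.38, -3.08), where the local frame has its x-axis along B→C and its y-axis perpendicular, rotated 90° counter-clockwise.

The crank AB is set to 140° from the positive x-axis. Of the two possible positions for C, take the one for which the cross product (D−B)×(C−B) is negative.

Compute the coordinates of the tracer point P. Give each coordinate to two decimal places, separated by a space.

-5.66 1.58

A=(0,0), D=(4.00,0)
B = A + 3.00·(cos140°, sin140°) = (-2.2981, 1.9284)
|BD| = 6.5867
circle(B,6.00) ∩ circle(D,9.00): a=-0.1226, h=5.9987
  candidates: C₊=(-0.6591,7.7002) cross=39.512; C₋=(-4.1716,-3.7717) cross=-39.512
  mode - wants cross < 0 → take C=(-4.1716,-3.7717) (cross=-39.512)
ex = (C−B)/|BC| = (-0.3122,-0.9500); ey = (0.9500,-0.3122)
P = B + 1.38·ex + -3.08·ey = (-5.6550,1.5791)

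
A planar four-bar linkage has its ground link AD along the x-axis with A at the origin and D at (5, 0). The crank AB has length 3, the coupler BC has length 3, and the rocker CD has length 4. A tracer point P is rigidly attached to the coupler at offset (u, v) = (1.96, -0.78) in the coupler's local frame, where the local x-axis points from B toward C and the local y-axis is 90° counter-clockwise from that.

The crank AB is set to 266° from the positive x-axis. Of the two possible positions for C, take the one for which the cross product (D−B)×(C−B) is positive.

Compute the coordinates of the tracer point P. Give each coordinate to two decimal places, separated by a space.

A=(0,0), D=(5.00,0)
B = A + 3.00·(cos266°, sin266°) = (-0.2093, -2.9927)
|BD| = 6.0077
circle(B,3.00) ∩ circle(D,4.00): a=2.4213, h=1.7713
  candidates: C₊=(1.0079,-0.2507) cross=10.641; C₋=(2.7726,-3.3224) cross=-10.641
  mode + wants cross > 0 → take C=(1.0079,-0.2507) (cross=10.641)
ex = (C−B)/|BC| = (0.4057,0.9140); ey = (-0.9140,0.4057)
P = B + 1.96·ex + -0.78·ey = (1.2988,-1.5177)

1.30 -1.52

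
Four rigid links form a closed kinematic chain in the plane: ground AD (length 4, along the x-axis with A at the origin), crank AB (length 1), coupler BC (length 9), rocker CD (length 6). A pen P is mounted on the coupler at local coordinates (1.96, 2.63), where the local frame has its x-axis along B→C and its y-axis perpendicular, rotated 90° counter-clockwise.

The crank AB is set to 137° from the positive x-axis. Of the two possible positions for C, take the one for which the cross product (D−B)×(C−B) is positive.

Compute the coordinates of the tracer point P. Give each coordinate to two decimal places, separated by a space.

-0.33 3.94

A=(0,0), D=(4.00,0)
B = A + 1.00·(cos137°, sin137°) = (-0.7314, 0.6820)
|BD| = 4.7803
circle(B,9.00) ∩ circle(D,6.00): a=7.0970, h=5.5347
  candidates: C₊=(7.0827,5.1475) cross=26.457; C₋=(5.5034,-5.8086) cross=-26.457
  mode + wants cross > 0 → take C=(7.0827,5.1475) (cross=26.457)
ex = (C−B)/|BC| = (0.8682,0.4962); ey = (-0.4962,0.8682)
P = B + 1.96·ex + 2.63·ey = (-0.3346,3.9379)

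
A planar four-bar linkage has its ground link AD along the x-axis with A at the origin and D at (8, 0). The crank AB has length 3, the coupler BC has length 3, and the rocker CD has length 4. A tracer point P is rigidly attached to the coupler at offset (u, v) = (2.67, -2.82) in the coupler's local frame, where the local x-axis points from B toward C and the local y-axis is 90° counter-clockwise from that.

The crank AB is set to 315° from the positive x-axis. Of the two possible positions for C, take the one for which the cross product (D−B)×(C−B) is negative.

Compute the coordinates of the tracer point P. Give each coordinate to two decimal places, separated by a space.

A=(0,0), D=(8.00,0)
B = A + 3.00·(cos315°, sin315°) = (2.1213, -2.1213)
|BD| = 6.2497
circle(B,3.00) ∩ circle(D,4.00): a=2.5648, h=1.5562
  candidates: C₊=(4.0057,0.2130) cross=9.726; C₋=(5.0621,-2.7145) cross=-9.726
  mode - wants cross < 0 → take C=(5.0621,-2.7145) (cross=-9.726)
ex = (C−B)/|BC| = (0.9803,-0.1977); ey = (0.1977,0.9803)
P = B + 2.67·ex + -2.82·ey = (4.1810,-5.4136)

4.18 -5.41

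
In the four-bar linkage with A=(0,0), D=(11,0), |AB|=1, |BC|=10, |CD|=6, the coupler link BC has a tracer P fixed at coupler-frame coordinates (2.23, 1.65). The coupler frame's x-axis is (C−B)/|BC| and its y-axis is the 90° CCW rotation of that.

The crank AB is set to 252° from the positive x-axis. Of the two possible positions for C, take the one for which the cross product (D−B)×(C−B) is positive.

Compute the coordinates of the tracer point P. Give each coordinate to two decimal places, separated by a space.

A=(0,0), D=(11.00,0)
B = A + 1.00·(cos252°, sin252°) = (-0.3090, -0.9511)
|BD| = 11.3489
circle(B,10.00) ∩ circle(D,6.00): a=8.4941, h=5.2773
  candidates: C₊=(7.7130,5.0195) cross=59.892; C₋=(8.5975,-5.4980) cross=-59.892
  mode + wants cross > 0 → take C=(7.7130,5.0195) (cross=59.892)
ex = (C−B)/|BC| = (0.8022,0.5971); ey = (-0.5971,0.8022)
P = B + 2.23·ex + 1.65·ey = (0.4947,1.7040)

0.49 1.70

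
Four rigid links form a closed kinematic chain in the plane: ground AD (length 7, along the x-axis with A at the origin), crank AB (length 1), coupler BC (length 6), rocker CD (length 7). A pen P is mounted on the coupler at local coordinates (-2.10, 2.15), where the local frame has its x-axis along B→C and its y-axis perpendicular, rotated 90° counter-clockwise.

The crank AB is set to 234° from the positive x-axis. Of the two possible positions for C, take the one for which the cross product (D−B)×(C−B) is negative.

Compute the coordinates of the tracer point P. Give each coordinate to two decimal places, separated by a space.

A=(0,0), D=(7.00,0)
B = A + 1.00·(cos234°, sin234°) = (-0.5878, -0.8090)
|BD| = 7.6308
circle(B,6.00) ∩ circle(D,7.00): a=2.9636, h=5.2170
  candidates: C₊=(1.8060,4.6928) cross=39.810; C₋=(2.9122,-5.6824) cross=-39.810
  mode - wants cross < 0 → take C=(2.9122,-5.6824) (cross=-39.810)
ex = (C−B)/|BC| = (0.5833,-0.8122); ey = (0.8122,0.5833)
P = B + -2.10·ex + 2.15·ey = (-0.0665,2.1508)

-0.07 2.15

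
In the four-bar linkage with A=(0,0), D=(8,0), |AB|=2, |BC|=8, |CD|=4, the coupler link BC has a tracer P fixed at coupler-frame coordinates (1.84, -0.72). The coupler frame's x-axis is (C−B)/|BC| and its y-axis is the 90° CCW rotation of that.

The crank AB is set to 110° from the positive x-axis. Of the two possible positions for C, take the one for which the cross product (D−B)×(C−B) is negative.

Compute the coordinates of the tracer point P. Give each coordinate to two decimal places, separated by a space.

A=(0,0), D=(8.00,0)
B = A + 2.00·(cos110°, sin110°) = (-0.6840, 1.8794)
|BD| = 8.8851
circle(B,8.00) ∩ circle(D,4.00): a=7.1437, h=3.6011
  candidates: C₊=(7.0597,3.8879) cross=31.996; C₋=(5.5363,-3.1512) cross=-31.996
  mode - wants cross < 0 → take C=(5.5363,-3.1512) (cross=-31.996)
ex = (C−B)/|BC| = (0.7775,-0.6288); ey = (0.6288,0.7775)
P = B + 1.84·ex + -0.72·ey = (0.2939,0.1625)

0.29 0.16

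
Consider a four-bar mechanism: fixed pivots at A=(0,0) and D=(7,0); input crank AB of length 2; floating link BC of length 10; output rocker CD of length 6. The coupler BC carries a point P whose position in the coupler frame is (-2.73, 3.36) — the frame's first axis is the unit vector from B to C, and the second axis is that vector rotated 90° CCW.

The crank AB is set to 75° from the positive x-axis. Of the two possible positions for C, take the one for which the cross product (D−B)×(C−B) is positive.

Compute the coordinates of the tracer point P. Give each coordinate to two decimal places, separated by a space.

A=(0,0), D=(7.00,0)
B = A + 2.00·(cos75°, sin75°) = (0.5176, 1.9319)
|BD| = 6.7641
circle(B,10.00) ∩ circle(D,6.00): a=8.1129, h=5.8464
  candidates: C₊=(9.9624,5.2177) cross=39.546; C₋=(6.6229,-5.9881) cross=-39.546
  mode + wants cross > 0 → take C=(9.9624,5.2177) (cross=39.546)
ex = (C−B)/|BC| = (0.9445,0.3286); ey = (-0.3286,0.9445)
P = B + -2.73·ex + 3.36·ey = (-3.1648,4.2083)

-3.16 4.21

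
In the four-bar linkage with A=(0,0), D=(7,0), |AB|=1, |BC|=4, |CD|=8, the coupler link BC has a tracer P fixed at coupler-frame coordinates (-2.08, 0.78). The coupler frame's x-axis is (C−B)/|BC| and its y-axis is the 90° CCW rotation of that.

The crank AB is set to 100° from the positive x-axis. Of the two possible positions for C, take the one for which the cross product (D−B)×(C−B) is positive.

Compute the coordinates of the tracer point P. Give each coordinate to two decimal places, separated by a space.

-1.38 -0.88

A=(0,0), D=(7.00,0)
B = A + 1.00·(cos100°, sin100°) = (-0.1736, 0.9848)
|BD| = 7.2409
circle(B,4.00) ∩ circle(D,8.00): a=0.3060, h=3.9883
  candidates: C₊=(0.6719,4.8944) cross=28.879; C₋=(-0.4129,-3.0080) cross=-28.879
  mode + wants cross > 0 → take C=(0.6719,4.8944) (cross=28.879)
ex = (C−B)/|BC| = (0.2114,0.9774); ey = (-0.9774,0.2114)
P = B + -2.08·ex + 0.78·ey = (-1.3757,-0.8833)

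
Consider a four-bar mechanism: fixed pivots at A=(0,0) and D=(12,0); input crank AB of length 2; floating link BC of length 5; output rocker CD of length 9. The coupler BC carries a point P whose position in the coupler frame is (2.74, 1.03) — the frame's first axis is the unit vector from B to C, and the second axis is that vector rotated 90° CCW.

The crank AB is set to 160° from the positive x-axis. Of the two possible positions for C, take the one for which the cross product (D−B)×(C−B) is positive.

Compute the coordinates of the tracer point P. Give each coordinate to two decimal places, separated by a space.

A=(0,0), D=(12.00,0)
B = A + 2.00·(cos160°, sin160°) = (-1.8794, 0.6840)
|BD| = 13.8962
circle(B,5.00) ∩ circle(D,9.00): a=4.9332, h=0.8147
  candidates: C₊=(3.0879,1.2549) cross=11.321; C₋=(3.0077,-0.3725) cross=-11.321
  mode + wants cross > 0 → take C=(3.0879,1.2549) (cross=11.321)
ex = (C−B)/|BC| = (0.9935,0.1142); ey = (-0.1142,0.9935)
P = B + 2.74·ex + 1.03·ey = (0.7251,2.0201)

0.73 2.02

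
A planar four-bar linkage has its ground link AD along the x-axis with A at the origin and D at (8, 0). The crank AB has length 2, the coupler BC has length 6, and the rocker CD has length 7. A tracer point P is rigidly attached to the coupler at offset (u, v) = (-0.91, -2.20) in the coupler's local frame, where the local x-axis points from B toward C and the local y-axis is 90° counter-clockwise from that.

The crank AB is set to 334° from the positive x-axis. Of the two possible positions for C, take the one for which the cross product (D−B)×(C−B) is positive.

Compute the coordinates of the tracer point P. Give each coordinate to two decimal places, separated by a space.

3.75 -2.24

A=(0,0), D=(8.00,0)
B = A + 2.00·(cos334°, sin334°) = (1.7976, -0.8767)
|BD| = 6.2641
circle(B,6.00) ∩ circle(D,7.00): a=2.0944, h=5.6226
  candidates: C₊=(3.0844,4.9836) cross=35.220; C₋=(4.6583,-6.1509) cross=-35.220
  mode + wants cross > 0 → take C=(3.0844,4.9836) (cross=35.220)
ex = (C−B)/|BC| = (0.2145,0.9767); ey = (-0.9767,0.2145)
P = B + -0.91·ex + -2.20·ey = (3.7512,-2.2374)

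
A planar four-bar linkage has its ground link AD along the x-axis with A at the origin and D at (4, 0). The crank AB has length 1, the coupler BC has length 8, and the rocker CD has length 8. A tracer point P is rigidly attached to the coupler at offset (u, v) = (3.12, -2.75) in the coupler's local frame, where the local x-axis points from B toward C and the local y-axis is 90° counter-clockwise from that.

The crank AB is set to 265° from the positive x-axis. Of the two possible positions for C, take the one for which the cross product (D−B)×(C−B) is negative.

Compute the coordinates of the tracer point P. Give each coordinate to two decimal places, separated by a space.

-0.98 -5.06

A=(0,0), D=(4.00,0)
B = A + 1.00·(cos265°, sin265°) = (-0.0872, -0.9962)
|BD| = 4.2068
circle(B,8.00) ∩ circle(D,8.00): a=2.1034, h=7.7185
  candidates: C₊=(0.1286,7.0009) cross=32.470; C₋=(3.7842,-7.9971) cross=-32.470
  mode - wants cross < 0 → take C=(3.7842,-7.9971) (cross=-32.470)
ex = (C−B)/|BC| = (0.4839,-0.8751); ey = (0.8751,0.4839)
P = B + 3.12·ex + -2.75·ey = (-0.9839,-5.0573)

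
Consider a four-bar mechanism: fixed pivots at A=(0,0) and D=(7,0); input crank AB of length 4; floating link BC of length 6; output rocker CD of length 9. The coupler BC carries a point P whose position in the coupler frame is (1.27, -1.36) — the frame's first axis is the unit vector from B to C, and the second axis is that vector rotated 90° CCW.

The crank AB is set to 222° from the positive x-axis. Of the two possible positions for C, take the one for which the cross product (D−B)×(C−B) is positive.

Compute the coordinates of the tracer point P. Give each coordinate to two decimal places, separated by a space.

A=(0,0), D=(7.00,0)
B = A + 4.00·(cos222°, sin222°) = (-2.9726, -2.6765)
|BD| = 10.3255
circle(B,6.00) ∩ circle(D,9.00): a=2.9837, h=5.2055
  candidates: C₊=(-1.4402,3.1245) cross=53.750; C₋=(1.2585,-6.9307) cross=-53.750
  mode + wants cross > 0 → take C=(-1.4402,3.1245) (cross=53.750)
ex = (C−B)/|BC| = (0.2554,0.9668); ey = (-0.9668,0.2554)
P = B + 1.27·ex + -1.36·ey = (-1.3333,-1.7960)

-1.33 -1.80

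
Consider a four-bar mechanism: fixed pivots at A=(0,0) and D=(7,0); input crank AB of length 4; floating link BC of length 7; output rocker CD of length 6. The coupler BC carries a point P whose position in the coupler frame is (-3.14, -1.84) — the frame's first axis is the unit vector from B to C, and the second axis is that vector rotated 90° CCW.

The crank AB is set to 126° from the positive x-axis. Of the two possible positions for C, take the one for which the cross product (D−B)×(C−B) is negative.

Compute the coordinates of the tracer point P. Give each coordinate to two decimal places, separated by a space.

A=(0,0), D=(7.00,0)
B = A + 4.00·(cos126°, sin126°) = (-2.3511, 3.2361)
|BD| = 9.8953
circle(B,7.00) ∩ circle(D,6.00): a=5.6045, h=4.1940
  candidates: C₊=(4.3168,5.3666) cross=41.501; C₋=(1.5736,-2.5602) cross=-41.501
  mode - wants cross < 0 → take C=(1.5736,-2.5602) (cross=-41.501)
ex = (C−B)/|BC| = (0.5607,-0.8280); ey = (0.8280,0.5607)
P = B + -3.14·ex + -1.84·ey = (-5.6353,4.8044)

-5.64 4.80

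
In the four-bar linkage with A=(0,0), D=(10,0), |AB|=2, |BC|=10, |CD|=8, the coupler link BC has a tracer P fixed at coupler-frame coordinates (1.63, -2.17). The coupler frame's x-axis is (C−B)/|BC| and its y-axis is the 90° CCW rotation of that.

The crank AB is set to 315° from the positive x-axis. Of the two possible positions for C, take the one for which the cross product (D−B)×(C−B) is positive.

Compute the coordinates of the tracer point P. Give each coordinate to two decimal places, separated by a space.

A=(0,0), D=(10.00,0)
B = A + 2.00·(cos315°, sin315°) = (1.4142, -1.4142)
|BD| = 8.7015
circle(B,10.00) ∩ circle(D,8.00): a=6.4194, h=7.6676
  candidates: C₊=(6.5020,7.1947) cross=66.719; C₋=(8.9944,-7.9365) cross=-66.719
  mode + wants cross > 0 → take C=(6.5020,7.1947) (cross=66.719)
ex = (C−B)/|BC| = (0.5088,0.8609); ey = (-0.8609,0.5088)
P = B + 1.63·ex + -2.17·ey = (4.1117,-1.1150)

4.11 -1.12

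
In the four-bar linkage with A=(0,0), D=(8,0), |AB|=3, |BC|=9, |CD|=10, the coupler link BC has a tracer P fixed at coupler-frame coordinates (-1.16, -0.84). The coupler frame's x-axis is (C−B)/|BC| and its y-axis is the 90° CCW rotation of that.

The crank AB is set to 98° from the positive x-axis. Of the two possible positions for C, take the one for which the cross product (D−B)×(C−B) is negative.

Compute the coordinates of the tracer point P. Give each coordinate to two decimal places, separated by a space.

A=(0,0), D=(8.00,0)
B = A + 3.00·(cos98°, sin98°) = (-0.4175, 2.9708)
|BD| = 8.9264
circle(B,9.00) ∩ circle(D,10.00): a=3.3989, h=8.3335
  candidates: C₊=(5.5611,9.6980) cross=74.388; C₋=(0.0142,-6.0188) cross=-74.388
  mode - wants cross < 0 → take C=(0.0142,-6.0188) (cross=-74.388)
ex = (C−B)/|BC| = (0.0480,-0.9988); ey = (0.9988,0.0480)
P = B + -1.16·ex + -0.84·ey = (-1.3122,4.0892)

-1.31 4.09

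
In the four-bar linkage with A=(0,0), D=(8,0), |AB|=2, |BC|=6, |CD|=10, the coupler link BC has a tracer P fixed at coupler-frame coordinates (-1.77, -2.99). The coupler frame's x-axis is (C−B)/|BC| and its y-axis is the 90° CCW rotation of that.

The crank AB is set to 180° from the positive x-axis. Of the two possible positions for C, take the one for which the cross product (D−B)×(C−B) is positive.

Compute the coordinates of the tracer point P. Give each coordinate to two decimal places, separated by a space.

0.32 -2.59

A=(0,0), D=(8.00,0)
B = A + 2.00·(cos180°, sin180°) = (-2.0000, 0.0000)
|BD| = 10.0000
circle(B,6.00) ∩ circle(D,10.00): a=1.8000, h=5.7236
  candidates: C₊=(-0.2000,5.7236) cross=57.236; C₋=(-0.2000,-5.7236) cross=-57.236
  mode + wants cross > 0 → take C=(-0.2000,5.7236) (cross=57.236)
ex = (C−B)/|BC| = (0.3000,0.9539); ey = (-0.9539,0.3000)
P = B + -1.77·ex + -2.99·ey = (0.3213,-2.5855)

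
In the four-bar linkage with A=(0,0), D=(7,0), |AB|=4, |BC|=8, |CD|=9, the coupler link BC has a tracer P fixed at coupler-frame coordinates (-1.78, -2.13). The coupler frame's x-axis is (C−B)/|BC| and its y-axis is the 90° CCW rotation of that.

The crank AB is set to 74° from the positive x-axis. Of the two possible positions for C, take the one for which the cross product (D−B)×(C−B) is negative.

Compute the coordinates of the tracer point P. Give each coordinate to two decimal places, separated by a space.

-0.44 6.15

A=(0,0), D=(7.00,0)
B = A + 4.00·(cos74°, sin74°) = (1.1025, 3.8450)
|BD| = 7.0402
circle(B,8.00) ∩ circle(D,9.00): a=2.3127, h=7.6584
  candidates: C₊=(7.2226,8.9972) cross=53.917; C₋=(-1.1428,-3.8334) cross=-53.917
  mode - wants cross < 0 → take C=(-1.1428,-3.8334) (cross=-53.917)
ex = (C−B)/|BC| = (-0.2807,-0.9598); ey = (0.9598,-0.2807)
P = B + -1.78·ex + -2.13·ey = (-0.4422,6.1513)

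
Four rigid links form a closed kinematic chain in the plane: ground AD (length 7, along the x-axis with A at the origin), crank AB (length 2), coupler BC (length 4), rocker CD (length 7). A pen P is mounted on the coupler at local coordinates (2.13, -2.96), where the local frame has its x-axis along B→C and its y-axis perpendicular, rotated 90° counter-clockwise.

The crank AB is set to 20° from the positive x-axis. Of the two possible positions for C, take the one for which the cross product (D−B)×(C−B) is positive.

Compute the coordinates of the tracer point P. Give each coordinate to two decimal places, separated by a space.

4.80 2.87

A=(0,0), D=(7.00,0)
B = A + 2.00·(cos20°, sin20°) = (1.8794, 0.6840)
|BD| = 5.1661
circle(B,4.00) ∩ circle(D,7.00): a=-0.6108, h=3.9531
  candidates: C₊=(1.7973,4.6832) cross=20.422; C₋=(0.7505,-3.1534) cross=-20.422
  mode + wants cross > 0 → take C=(1.7973,4.6832) (cross=20.422)
ex = (C−B)/|BC| = (-0.0205,0.9998); ey = (-0.9998,-0.0205)
P = B + 2.13·ex + -2.96·ey = (4.7951,2.8743)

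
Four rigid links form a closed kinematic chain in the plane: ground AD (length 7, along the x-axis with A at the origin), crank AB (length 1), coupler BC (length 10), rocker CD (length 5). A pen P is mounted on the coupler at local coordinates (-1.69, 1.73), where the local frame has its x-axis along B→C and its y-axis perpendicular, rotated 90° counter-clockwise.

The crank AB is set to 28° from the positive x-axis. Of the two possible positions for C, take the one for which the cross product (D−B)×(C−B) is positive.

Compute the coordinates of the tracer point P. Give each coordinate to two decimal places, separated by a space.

A=(0,0), D=(7.00,0)
B = A + 1.00·(cos28°, sin28°) = (0.8829, 0.4695)
|BD| = 6.1350
circle(B,10.00) ∩ circle(D,5.00): a=9.1799, h=3.9659
  candidates: C₊=(10.3395,3.7213) cross=24.331; C₋=(9.7325,-4.1873) cross=-24.331
  mode + wants cross > 0 → take C=(10.3395,3.7213) (cross=24.331)
ex = (C−B)/|BC| = (0.9457,0.3252); ey = (-0.3252,0.9457)
P = B + -1.69·ex + 1.73·ey = (-1.2778,1.5559)

-1.28 1.56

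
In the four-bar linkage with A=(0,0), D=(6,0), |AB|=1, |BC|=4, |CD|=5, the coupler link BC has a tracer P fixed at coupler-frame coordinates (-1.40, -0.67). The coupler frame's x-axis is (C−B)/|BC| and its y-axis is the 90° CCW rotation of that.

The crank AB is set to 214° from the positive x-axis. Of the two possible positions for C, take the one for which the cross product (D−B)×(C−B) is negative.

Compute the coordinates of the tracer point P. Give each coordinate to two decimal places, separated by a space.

A=(0,0), D=(6.00,0)
B = A + 1.00·(cos214°, sin214°) = (-0.8290, -0.5592)
|BD| = 6.8519
circle(B,4.00) ∩ circle(D,5.00): a=2.7692, h=2.8864
  candidates: C₊=(1.6954,2.5436) cross=19.778; C₋=(2.1665,-3.2100) cross=-19.778
  mode - wants cross < 0 → take C=(2.1665,-3.2100) (cross=-19.778)
ex = (C−B)/|BC| = (0.7489,-0.6627); ey = (0.6627,0.7489)
P = B + -1.40·ex + -0.67·ey = (-2.3215,-0.1332)

-2.32 -0.13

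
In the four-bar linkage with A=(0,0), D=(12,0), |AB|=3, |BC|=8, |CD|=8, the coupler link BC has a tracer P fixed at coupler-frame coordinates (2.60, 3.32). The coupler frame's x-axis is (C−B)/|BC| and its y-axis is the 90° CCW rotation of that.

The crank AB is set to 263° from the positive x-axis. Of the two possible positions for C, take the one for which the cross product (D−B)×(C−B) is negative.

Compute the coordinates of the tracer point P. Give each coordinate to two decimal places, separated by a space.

3.35 -0.99

A=(0,0), D=(12.00,0)
B = A + 3.00·(cos263°, sin263°) = (-0.3656, -2.9776)
|BD| = 12.7191
circle(B,8.00) ∩ circle(D,8.00): a=6.3595, h=4.8535
  candidates: C₊=(4.6810,3.2298) cross=61.732; C₋=(6.9534,-6.2074) cross=-61.732
  mode - wants cross < 0 → take C=(6.9534,-6.2074) (cross=-61.732)
ex = (C−B)/|BC| = (0.9149,-0.4037); ey = (0.4037,0.9149)
P = B + 2.60·ex + 3.32·ey = (3.3534,-0.9899)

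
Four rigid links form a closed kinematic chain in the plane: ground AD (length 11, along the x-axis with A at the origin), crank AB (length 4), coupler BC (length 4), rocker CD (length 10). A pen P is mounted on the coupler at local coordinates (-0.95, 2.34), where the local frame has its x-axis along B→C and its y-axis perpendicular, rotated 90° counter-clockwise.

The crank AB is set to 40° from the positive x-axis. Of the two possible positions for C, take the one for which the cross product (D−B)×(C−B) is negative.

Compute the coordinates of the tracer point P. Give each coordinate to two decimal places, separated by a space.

5.56 2.21

A=(0,0), D=(11.00,0)
B = A + 4.00·(cos40°, sin40°) = (3.0642, 2.5712)
|BD| = 8.3419
circle(B,4.00) ∩ circle(D,10.00): a=-0.8638, h=3.9056
  candidates: C₊=(3.4462,6.5529) cross=32.580; C₋=(1.0386,-0.8781) cross=-32.580
  mode - wants cross < 0 → take C=(1.0386,-0.8781) (cross=-32.580)
ex = (C−B)/|BC| = (-0.5064,-0.8623); ey = (0.8623,-0.5064)
P = B + -0.95·ex + 2.34·ey = (5.5630,2.2054)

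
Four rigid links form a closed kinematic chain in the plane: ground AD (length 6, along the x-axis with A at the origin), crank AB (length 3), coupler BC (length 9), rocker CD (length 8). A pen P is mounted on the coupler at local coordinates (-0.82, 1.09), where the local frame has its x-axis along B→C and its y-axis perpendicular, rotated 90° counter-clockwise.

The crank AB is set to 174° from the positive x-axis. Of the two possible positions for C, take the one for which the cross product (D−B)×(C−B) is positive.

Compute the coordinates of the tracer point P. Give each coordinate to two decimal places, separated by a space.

A=(0,0), D=(6.00,0)
B = A + 3.00·(cos174°, sin174°) = (-2.9836, 0.3136)
|BD| = 8.9890
circle(B,9.00) ∩ circle(D,8.00): a=5.4401, h=7.1697
  candidates: C₊=(2.7034,7.2892) cross=64.449; C₋=(2.2031,-7.0416) cross=-64.449
  mode + wants cross > 0 → take C=(2.7034,7.2892) (cross=64.449)
ex = (C−B)/|BC| = (0.6319,0.7751); ey = (-0.7751,0.6319)
P = B + -0.82·ex + 1.09·ey = (-4.3465,0.3668)

-4.35 0.37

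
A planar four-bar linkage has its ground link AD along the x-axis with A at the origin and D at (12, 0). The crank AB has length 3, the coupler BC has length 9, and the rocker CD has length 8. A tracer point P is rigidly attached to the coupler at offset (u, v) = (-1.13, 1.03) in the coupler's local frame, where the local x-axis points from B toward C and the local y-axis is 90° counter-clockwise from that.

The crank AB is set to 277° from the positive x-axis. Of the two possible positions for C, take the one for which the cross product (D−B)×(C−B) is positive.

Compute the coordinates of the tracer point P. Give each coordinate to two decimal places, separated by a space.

-1.12 -3.34

A=(0,0), D=(12.00,0)
B = A + 3.00·(cos277°, sin277°) = (0.3656, -2.9776)
|BD| = 12.0094
circle(B,9.00) ∩ circle(D,8.00): a=6.7125, h=5.9952
  candidates: C₊=(5.3820,4.4947) cross=71.999; C₋=(8.3550,-7.1214) cross=-71.999
  mode + wants cross > 0 → take C=(5.3820,4.4947) (cross=71.999)
ex = (C−B)/|BC| = (0.5574,0.8303); ey = (-0.8303,0.5574)
P = B + -1.13·ex + 1.03·ey = (-1.1194,-3.3417)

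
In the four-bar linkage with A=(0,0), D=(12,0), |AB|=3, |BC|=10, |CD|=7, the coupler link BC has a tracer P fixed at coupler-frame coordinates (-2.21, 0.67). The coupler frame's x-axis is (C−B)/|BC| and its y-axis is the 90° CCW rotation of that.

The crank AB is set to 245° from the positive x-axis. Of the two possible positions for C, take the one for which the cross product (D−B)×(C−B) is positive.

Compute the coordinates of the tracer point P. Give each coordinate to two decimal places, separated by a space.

A=(0,0), D=(12.00,0)
B = A + 3.00·(cos245°, sin245°) = (-1.2679, -2.7189)
|BD| = 13.5436
circle(B,10.00) ∩ circle(D,7.00): a=8.6546, h=5.0098
  candidates: C₊=(6.2048,3.9263) cross=67.850; C₋=(8.2163,-5.8893) cross=-67.850
  mode + wants cross > 0 → take C=(6.2048,3.9263) (cross=67.850)
ex = (C−B)/|BC| = (0.7473,0.6645); ey = (-0.6645,0.7473)
P = B + -2.21·ex + 0.67·ey = (-3.3645,-3.6869)

-3.36 -3.69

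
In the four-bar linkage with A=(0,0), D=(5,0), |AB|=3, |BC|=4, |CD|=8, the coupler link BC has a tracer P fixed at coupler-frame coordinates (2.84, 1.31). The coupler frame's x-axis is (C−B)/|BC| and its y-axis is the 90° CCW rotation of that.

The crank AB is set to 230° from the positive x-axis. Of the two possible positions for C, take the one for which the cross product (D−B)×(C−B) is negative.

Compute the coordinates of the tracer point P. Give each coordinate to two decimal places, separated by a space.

A=(0,0), D=(5.00,0)
B = A + 3.00·(cos230°, sin230°) = (-1.9284, -2.2981)
|BD| = 7.2996
circle(B,4.00) ∩ circle(D,8.00): a=0.3619, h=3.9836
  candidates: C₊=(-2.8390,1.5968) cross=29.078; C₋=(-0.3307,-5.9652) cross=-29.078
  mode - wants cross < 0 → take C=(-0.3307,-5.9652) (cross=-29.078)
ex = (C−B)/|BC| = (0.3994,-0.9168); ey = (0.9168,0.3994)
P = B + 2.84·ex + 1.31·ey = (0.4070,-4.3785)

0.41 -4.38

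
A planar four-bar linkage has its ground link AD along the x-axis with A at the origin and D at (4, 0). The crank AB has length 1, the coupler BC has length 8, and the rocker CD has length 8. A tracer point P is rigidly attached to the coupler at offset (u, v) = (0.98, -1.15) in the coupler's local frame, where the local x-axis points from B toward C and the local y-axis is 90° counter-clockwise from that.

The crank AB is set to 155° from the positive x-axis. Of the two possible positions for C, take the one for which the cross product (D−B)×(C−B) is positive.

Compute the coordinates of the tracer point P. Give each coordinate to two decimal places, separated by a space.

A=(0,0), D=(4.00,0)
B = A + 1.00·(cos155°, sin155°) = (-0.9063, 0.4226)
|BD| = 4.9245
circle(B,8.00) ∩ circle(D,8.00): a=2.4622, h=7.6117
  candidates: C₊=(2.2001,7.7949) cross=37.483; C₋=(0.8936,-7.3723) cross=-37.483
  mode + wants cross > 0 → take C=(2.2001,7.7949) (cross=37.483)
ex = (C−B)/|BC| = (0.3883,0.9215); ey = (-0.9215,0.3883)
P = B + 0.98·ex + -1.15·ey = (0.5340,0.8792)

0.53 0.88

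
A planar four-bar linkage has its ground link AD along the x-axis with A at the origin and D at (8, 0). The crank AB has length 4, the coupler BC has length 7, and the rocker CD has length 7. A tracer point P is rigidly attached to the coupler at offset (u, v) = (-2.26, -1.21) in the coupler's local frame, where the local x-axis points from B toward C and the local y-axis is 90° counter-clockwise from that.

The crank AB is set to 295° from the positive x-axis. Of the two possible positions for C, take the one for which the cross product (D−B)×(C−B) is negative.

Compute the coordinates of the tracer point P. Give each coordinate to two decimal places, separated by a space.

-0.87 -3.60

A=(0,0), D=(8.00,0)
B = A + 4.00·(cos295°, sin295°) = (1.6905, -3.6252)
|BD| = 7.2768
circle(B,7.00) ∩ circle(D,7.00): a=3.6384, h=5.9801
  candidates: C₊=(1.8660,3.3726) cross=43.516; C₋=(7.8245,-6.9978) cross=-43.516
  mode - wants cross < 0 → take C=(7.8245,-6.9978) (cross=-43.516)
ex = (C−B)/|BC| = (0.8763,-0.4818); ey = (0.4818,0.8763)
P = B + -2.26·ex + -1.21·ey = (-0.8729,-3.5967)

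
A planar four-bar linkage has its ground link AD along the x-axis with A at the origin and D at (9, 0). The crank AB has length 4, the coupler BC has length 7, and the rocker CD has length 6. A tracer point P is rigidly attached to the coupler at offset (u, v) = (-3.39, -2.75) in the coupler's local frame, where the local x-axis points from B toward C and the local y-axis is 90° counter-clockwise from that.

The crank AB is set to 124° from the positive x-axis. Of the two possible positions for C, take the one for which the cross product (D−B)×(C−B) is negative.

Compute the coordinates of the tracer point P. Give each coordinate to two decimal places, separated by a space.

-6.60 3.39

A=(0,0), D=(9.00,0)
B = A + 4.00·(cos124°, sin124°) = (-2.2368, 3.3162)
|BD| = 11.7159
circle(B,7.00) ∩ circle(D,6.00): a=6.4127, h=2.8065
  candidates: C₊=(4.7081,4.1928) cross=32.881; C₋=(3.1193,-1.1907) cross=-32.881
  mode - wants cross < 0 → take C=(3.1193,-1.1907) (cross=-32.881)
ex = (C−B)/|BC| = (0.7652,-0.6438); ey = (0.6438,0.7652)
P = B + -3.39·ex + -2.75·ey = (-6.6012,3.3946)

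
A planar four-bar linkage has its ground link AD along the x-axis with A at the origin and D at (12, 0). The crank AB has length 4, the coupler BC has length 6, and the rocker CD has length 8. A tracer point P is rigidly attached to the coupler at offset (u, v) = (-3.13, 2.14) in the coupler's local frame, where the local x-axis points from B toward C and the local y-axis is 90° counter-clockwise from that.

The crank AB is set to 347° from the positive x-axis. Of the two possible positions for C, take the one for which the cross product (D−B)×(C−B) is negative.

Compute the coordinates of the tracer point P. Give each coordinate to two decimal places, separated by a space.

A=(0,0), D=(12.00,0)
B = A + 4.00·(cos347°, sin347°) = (3.8975, -0.8998)
|BD| = 8.1523
circle(B,6.00) ∩ circle(D,8.00): a=2.3589, h=5.5169
  candidates: C₊=(5.6330,4.8437) cross=44.975; C₋=(6.8508,-6.1226) cross=-44.975
  mode - wants cross < 0 → take C=(6.8508,-6.1226) (cross=-44.975)
ex = (C−B)/|BC| = (0.4922,-0.8705); ey = (0.8705,0.4922)
P = B + -3.13·ex + 2.14·ey = (4.2196,2.8781)

4.22 2.88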